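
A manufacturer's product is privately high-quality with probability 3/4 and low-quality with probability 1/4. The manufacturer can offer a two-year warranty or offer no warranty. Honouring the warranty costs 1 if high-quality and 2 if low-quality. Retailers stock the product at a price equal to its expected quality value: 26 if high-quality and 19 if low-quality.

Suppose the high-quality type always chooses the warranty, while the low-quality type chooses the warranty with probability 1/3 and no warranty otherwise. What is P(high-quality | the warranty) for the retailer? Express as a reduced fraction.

P(the warranty) = (3/4)·1 + (1/4)·(1/3) = 5/6.
By Bayes' rule, P(high-quality | the warranty) = (3/4) / (5/6) = 9/10.

9/10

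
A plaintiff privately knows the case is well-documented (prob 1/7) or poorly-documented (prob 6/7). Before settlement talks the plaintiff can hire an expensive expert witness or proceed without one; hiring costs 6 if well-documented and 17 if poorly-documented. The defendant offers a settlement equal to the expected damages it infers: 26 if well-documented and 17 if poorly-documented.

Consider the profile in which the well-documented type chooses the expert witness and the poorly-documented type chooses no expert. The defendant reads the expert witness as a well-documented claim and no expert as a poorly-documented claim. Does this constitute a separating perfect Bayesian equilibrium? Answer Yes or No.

Yes

Under these beliefs, the expert witness earns settlement 26 and no expert earns settlement 17.
well-documented: the expert witness nets 26 − 6 = 20; no expert nets 17. well-documented prefers the expert witness.
poorly-documented: the expert witness nets 26 − 17 = 9; no expert nets 17. poorly-documented prefers no expert.
Neither type deviates, so the separating profile is an equilibrium.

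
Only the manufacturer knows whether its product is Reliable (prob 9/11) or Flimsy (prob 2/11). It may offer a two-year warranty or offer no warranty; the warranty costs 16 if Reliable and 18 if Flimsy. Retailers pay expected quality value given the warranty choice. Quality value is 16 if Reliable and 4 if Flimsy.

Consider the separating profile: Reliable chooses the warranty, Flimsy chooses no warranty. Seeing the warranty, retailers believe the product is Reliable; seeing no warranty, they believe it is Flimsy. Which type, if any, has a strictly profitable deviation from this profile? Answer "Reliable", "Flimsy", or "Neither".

The warranty pays 16; no warranty pays 4.
Reliable: assigned the warranty, nets 16 − 16 = 0; deviating to no warranty nets 4.
Flimsy: assigned no warranty, nets 4; deviating to the warranty nets 16 − 18 = -2.
The Reliable type gains 4 by deviating.

Reliable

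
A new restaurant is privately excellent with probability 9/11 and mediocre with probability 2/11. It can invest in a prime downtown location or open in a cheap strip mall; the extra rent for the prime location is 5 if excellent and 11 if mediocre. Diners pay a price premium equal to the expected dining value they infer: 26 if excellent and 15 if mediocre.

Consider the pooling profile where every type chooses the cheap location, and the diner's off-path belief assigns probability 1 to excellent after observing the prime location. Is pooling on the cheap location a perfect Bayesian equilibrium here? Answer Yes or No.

Yes

On path, the diner holds the prior and pays 9/11·26 + 2/11·15 = 24. Off path (the prime location), believing excellent, it pays 26.
excellent: the cheap location nets 24; the prime location nets 26 − 5 = 21. excellent stays.
mediocre: the cheap location nets 24; the prime location nets 26 − 11 = 15. mediocre stays.
No type deviates, so pooling is sustained.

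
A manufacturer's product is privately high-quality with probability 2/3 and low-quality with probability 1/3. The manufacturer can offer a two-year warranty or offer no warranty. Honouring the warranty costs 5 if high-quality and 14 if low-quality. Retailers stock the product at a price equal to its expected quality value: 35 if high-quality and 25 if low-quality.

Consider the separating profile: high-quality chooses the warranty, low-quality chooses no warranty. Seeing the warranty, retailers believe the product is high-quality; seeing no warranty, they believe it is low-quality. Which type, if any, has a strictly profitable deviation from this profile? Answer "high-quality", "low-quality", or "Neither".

Neither

The warranty pays 35; no warranty pays 25.
high-quality: assigned the warranty, nets 35 − 5 = 30; deviating to no warranty nets 25.
low-quality: assigned no warranty, nets 25; deviating to the warranty nets 35 − 14 = 21.
Both types strictly prefer their assigned action; no profitable deviation.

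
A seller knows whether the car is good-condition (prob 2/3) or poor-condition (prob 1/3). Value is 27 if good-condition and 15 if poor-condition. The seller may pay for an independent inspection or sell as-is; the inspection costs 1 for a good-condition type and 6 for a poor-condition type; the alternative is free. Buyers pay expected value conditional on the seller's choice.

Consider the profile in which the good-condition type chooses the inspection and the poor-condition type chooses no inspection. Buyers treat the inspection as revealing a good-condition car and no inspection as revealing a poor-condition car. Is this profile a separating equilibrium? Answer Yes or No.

No

Under these beliefs, the inspection earns price 27 and no inspection earns price 15.
good-condition: the inspection nets 27 − 1 = 26; no inspection nets 15. good-condition prefers the inspection.
poor-condition: the inspection nets 27 − 6 = 21; no inspection nets 15. poor-condition would deviate to the inspection.
poor-condition has a profitable deviation, so the profile is not an equilibrium.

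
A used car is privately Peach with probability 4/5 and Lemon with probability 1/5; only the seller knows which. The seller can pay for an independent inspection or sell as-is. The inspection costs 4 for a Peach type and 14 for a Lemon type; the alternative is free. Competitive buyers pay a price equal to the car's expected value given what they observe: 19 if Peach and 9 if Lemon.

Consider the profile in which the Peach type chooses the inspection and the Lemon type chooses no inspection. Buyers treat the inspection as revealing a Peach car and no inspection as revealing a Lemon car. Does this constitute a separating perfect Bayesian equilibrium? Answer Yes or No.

Under these beliefs, the inspection earns price 19 and no inspection earns price 9.
Peach: the inspection nets 19 − 4 = 15; no inspection nets 9. Peach prefers the inspection.
Lemon: the inspection nets 19 − 14 = 5; no inspection nets 9. Lemon prefers no inspection.
Neither type deviates, so the separating profile is an equilibrium.

Yes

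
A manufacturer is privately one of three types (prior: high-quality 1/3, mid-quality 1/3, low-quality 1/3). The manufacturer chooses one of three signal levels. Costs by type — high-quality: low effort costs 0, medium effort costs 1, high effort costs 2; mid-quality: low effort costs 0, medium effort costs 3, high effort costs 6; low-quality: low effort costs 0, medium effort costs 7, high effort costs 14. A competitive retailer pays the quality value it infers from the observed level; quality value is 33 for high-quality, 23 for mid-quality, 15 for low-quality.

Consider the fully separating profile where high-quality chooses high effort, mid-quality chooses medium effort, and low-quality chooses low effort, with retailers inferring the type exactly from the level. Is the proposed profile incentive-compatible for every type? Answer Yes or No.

No

Separating prices: high effort → 33, medium effort → 23, low effort → 15.
high-quality (assigned high effort): low effort: 15 − 0 = 15; medium effort: 23 − 1 = 22; high effort: 33 − 2 = 31. high-quality stays.
mid-quality (assigned medium effort): low effort: 15 − 0 = 15; medium effort: 23 − 3 = 20; high effort: 33 − 6 = 27. mid-quality prefers high effort.
low-quality (assigned low effort): low effort: 15 − 0 = 15; medium effort: 23 − 7 = 16; high effort: 33 − 14 = 19. low-quality prefers high effort.
At least one type deviates; the separating profile fails.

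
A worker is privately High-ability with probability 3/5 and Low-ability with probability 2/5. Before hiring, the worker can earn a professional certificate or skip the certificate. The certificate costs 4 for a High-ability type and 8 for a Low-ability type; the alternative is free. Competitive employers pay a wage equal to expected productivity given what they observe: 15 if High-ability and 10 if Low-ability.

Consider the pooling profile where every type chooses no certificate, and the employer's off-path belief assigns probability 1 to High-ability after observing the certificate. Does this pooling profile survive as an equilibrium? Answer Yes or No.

Yes

On path, the employer holds the prior and pays 3/5·15 + 2/5·10 = 13. Off path (the certificate), believing High-ability, it pays 15.
High-ability: no certificate nets 13; the certificate nets 15 − 4 = 11. High-ability stays.
Low-ability: no certificate nets 13; the certificate nets 15 − 8 = 7. Low-ability stays.
No type deviates, so pooling is sustained.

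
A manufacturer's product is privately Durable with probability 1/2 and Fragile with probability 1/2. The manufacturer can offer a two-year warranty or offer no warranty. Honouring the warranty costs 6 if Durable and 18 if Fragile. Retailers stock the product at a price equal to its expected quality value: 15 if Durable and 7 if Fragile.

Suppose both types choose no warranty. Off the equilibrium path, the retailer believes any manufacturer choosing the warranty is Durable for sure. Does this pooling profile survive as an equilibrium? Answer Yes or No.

On path, the retailer holds the prior and pays 1/2·15 + 1/2·7 = 11. Off path (the warranty), believing Durable, it pays 15.
Durable: no warranty nets 11; the warranty nets 15 − 6 = 9. Durable stays.
Fragile: no warranty nets 11; the warranty nets 15 − 18 = -3. Fragile stays.
No type deviates, so pooling is sustained.

Yes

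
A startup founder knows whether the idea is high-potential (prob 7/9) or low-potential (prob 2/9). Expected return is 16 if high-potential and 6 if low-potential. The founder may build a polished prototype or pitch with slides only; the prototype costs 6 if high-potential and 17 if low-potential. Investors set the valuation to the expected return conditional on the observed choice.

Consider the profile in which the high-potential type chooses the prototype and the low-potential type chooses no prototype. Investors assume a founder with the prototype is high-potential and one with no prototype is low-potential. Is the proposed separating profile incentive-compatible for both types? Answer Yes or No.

Under these beliefs, the prototype earns valuation 16 and no prototype earns valuation 6.
high-potential: the prototype nets 16 − 6 = 10; no prototype nets 6. high-potential prefers the prototype.
low-potential: the prototype nets 16 − 17 = -1; no prototype nets 6. low-potential prefers no prototype.
Neither type deviates, so the separating profile is an equilibrium.

Yes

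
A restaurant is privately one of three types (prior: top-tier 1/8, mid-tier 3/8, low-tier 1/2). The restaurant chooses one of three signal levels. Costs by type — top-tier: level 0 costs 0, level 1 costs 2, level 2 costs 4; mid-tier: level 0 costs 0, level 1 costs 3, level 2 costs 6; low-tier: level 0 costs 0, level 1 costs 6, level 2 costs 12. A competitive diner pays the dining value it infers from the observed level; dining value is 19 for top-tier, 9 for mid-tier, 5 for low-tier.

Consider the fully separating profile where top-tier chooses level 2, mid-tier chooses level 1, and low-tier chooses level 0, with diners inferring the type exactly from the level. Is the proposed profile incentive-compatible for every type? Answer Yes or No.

Separating price premiums: level 2 → 19, level 1 → 9, level 0 → 5.
top-tier (assigned level 2): level 0: 5 − 0 = 5; level 1: 9 − 2 = 7; level 2: 19 − 4 = 15. top-tier stays.
mid-tier (assigned level 1): level 0: 5 − 0 = 5; level 1: 9 − 3 = 6; level 2: 19 − 6 = 13. mid-tier prefers level 2.
low-tier (assigned level 0): level 0: 5 − 0 = 5; level 1: 9 − 6 = 3; level 2: 19 − 12 = 7. low-tier prefers level 2.
At least one type deviates; the separating profile fails.

No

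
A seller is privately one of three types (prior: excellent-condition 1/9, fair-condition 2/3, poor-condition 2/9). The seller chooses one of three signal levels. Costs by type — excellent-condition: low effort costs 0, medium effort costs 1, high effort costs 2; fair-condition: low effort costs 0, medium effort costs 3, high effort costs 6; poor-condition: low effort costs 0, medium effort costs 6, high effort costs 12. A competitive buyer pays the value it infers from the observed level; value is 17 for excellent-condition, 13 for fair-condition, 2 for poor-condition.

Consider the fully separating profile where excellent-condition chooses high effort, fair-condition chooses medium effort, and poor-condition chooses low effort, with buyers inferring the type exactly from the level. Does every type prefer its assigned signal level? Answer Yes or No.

Separating prices: high effort → 17, medium effort → 13, low effort → 2.
excellent-condition (assigned high effort): low effort: 2 − 0 = 2; medium effort: 13 − 1 = 12; high effort: 17 − 2 = 15. excellent-condition stays.
fair-condition (assigned medium effort): low effort: 2 − 0 = 2; medium effort: 13 − 3 = 10; high effort: 17 − 6 = 11. fair-condition prefers high effort.
poor-condition (assigned low effort): low effort: 2 − 0 = 2; medium effort: 13 − 6 = 7; high effort: 17 − 12 = 5. poor-condition prefers medium effort.
At least one type deviates; the separating profile fails.

No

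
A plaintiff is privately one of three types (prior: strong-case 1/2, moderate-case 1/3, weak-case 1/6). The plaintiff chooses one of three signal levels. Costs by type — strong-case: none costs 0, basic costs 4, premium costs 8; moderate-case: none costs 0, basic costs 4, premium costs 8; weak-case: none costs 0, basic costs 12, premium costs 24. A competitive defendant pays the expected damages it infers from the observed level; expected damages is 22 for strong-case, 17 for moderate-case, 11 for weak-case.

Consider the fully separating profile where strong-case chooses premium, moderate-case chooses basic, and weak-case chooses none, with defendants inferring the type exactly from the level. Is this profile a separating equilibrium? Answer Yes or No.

Separating settlements: premium → 22, basic → 17, none → 11.
strong-case (assigned premium): none: 11 − 0 = 11; basic: 17 − 4 = 13; premium: 22 − 8 = 14. strong-case stays.
moderate-case (assigned basic): none: 11 − 0 = 11; basic: 17 − 4 = 13; premium: 22 − 8 = 14. moderate-case prefers premium.
weak-case (assigned none): none: 11 − 0 = 11; basic: 17 − 12 = 5; premium: 22 − 24 = -2. weak-case stays.
At least one type deviates; the separating profile fails.

No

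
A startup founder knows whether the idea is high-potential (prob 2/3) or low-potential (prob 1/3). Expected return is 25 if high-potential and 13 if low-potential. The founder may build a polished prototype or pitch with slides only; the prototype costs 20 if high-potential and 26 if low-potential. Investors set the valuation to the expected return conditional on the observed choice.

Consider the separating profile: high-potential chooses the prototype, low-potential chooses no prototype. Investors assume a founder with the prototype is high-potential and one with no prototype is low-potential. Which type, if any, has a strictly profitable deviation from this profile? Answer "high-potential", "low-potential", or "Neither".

high-potential

The prototype pays 25; no prototype pays 13.
high-potential: assigned the prototype, nets 25 − 20 = 5; deviating to no prototype nets 13.
low-potential: assigned no prototype, nets 13; deviating to the prototype nets 25 − 26 = -1.
The high-potential type gains 8 by deviating.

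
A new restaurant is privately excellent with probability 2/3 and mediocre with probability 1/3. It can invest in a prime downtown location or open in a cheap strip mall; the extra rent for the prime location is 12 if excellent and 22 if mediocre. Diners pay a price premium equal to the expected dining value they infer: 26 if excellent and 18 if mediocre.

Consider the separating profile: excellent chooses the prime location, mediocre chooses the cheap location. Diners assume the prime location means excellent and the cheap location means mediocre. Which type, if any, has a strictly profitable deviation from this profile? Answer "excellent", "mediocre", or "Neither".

The prime location pays 26; the cheap location pays 18.
excellent: assigned the prime location, nets 26 − 12 = 14; deviating to the cheap location nets 18.
mediocre: assigned the cheap location, nets 18; deviating to the prime location nets 26 − 22 = 4.
The excellent type gains 4 by deviating.

excellent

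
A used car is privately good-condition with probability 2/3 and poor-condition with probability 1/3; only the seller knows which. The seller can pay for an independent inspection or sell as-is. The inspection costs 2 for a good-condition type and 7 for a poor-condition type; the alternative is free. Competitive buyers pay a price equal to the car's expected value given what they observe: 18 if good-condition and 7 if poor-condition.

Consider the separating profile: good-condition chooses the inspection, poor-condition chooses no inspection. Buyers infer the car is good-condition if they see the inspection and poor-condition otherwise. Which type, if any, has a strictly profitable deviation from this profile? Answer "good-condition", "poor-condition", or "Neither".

poor-condition

The inspection pays 18; no inspection pays 7.
good-condition: assigned the inspection, nets 18 − 2 = 16; deviating to no inspection nets 7.
poor-condition: assigned no inspection, nets 7; deviating to the inspection nets 18 − 7 = 11.
The poor-condition type gains 4 by deviating.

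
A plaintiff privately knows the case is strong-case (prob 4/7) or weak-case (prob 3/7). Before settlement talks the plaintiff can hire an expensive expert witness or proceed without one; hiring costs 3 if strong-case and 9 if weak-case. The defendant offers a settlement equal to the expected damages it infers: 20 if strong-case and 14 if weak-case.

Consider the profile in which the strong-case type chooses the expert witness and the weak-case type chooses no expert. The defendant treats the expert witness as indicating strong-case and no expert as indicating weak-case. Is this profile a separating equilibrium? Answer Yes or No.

Under these beliefs, the expert witness earns settlement 20 and no expert earns settlement 14.
strong-case: the expert witness nets 20 − 3 = 17; no expert nets 14. strong-case prefers the expert witness.
weak-case: the expert witness nets 20 − 9 = 11; no expert nets 14. weak-case prefers no expert.
Neither type deviates, so the separating profile is an equilibrium.

Yes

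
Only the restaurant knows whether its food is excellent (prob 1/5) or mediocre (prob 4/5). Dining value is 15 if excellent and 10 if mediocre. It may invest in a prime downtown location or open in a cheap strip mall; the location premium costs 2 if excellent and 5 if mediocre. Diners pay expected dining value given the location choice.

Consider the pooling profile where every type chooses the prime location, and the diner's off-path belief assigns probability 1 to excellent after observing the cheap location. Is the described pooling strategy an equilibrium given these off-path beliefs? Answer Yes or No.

On path, the diner holds the prior and pays 1/5·15 + 4/5·10 = 11. Off path (the cheap location), believing excellent, it pays 15.
excellent: the prime location nets 11 − 2 = 9; the cheap location nets 15. excellent would deviate.
mediocre: the prime location nets 11 − 5 = 6; the cheap location nets 15. mediocre would deviate.
A type deviates, so pooling fails.

No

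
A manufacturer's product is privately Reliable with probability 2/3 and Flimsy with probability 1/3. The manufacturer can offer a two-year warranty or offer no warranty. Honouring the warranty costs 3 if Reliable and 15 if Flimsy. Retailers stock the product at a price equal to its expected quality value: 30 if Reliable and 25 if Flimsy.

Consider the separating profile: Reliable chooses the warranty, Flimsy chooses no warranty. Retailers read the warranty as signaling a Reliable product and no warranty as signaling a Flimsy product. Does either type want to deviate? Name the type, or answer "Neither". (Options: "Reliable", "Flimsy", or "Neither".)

The warranty pays 30; no warranty pays 25.
Reliable: assigned the warranty, nets 30 − 3 = 27; deviating to no warranty nets 25.
Flimsy: assigned no warranty, nets 25; deviating to the warranty nets 30 − 15 = 15.
Both types strictly prefer their assigned action; no profitable deviation.

Neither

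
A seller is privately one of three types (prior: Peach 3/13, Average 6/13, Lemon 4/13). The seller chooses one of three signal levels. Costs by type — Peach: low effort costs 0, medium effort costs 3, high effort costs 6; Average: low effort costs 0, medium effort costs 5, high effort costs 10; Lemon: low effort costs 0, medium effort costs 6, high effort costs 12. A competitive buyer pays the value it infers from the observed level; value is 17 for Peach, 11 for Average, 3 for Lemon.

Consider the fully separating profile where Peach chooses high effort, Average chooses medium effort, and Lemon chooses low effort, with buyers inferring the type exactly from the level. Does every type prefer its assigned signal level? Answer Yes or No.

No

Separating prices: high effort → 17, medium effort → 11, low effort → 3.
Peach (assigned high effort): low effort: 3 − 0 = 3; medium effort: 11 − 3 = 8; high effort: 17 − 6 = 11. Peach stays.
Average (assigned medium effort): low effort: 3 − 0 = 3; medium effort: 11 − 5 = 6; high effort: 17 − 10 = 7. Average prefers high effort.
Lemon (assigned low effort): low effort: 3 − 0 = 3; medium effort: 11 − 6 = 5; high effort: 17 − 12 = 5. Lemon prefers medium effort.
At least one type deviates; the separating profile fails.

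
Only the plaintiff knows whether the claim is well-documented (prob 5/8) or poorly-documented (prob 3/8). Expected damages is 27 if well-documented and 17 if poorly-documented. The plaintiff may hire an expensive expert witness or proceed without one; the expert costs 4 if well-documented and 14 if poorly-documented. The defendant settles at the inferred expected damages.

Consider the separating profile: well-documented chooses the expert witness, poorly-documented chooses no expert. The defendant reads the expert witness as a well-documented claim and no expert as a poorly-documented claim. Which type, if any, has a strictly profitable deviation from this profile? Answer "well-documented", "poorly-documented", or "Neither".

The expert witness pays 27; no expert pays 17.
well-documented: assigned the expert witness, nets 27 − 4 = 23; deviating to no expert nets 17.
poorly-documented: assigned no expert, nets 17; deviating to the expert witness nets 27 − 14 = 13.
Both types strictly prefer their assigned action; no profitable deviation.

Neither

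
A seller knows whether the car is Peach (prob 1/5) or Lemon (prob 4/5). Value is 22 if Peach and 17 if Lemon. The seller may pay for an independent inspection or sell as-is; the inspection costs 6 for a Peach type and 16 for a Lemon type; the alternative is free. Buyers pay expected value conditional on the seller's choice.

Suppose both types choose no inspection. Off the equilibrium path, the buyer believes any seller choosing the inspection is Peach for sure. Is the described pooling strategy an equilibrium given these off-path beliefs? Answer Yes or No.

On path, the buyer holds the prior and pays 1/5·22 + 4/5·17 = 18. Off path (the inspection), believing Peach, it pays 22.
Peach: no inspection nets 18; the inspection nets 22 − 6 = 16. Peach stays.
Lemon: no inspection nets 18; the inspection nets 22 − 16 = 6. Lemon stays.
No type deviates, so pooling is sustained.

Yes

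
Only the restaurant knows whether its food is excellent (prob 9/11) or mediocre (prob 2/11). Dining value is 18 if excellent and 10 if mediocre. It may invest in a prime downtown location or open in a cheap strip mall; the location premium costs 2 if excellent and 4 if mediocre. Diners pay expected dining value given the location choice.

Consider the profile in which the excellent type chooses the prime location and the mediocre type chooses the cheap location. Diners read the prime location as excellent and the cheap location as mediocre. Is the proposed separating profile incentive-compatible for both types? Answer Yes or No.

Under these beliefs, the prime location earns price premium 18 and the cheap location earns price premium 10.
excellent: the prime location nets 18 − 2 = 16; the cheap location nets 10. excellent prefers the prime location.
mediocre: the prime location nets 18 − 4 = 14; the cheap location nets 10. mediocre would deviate to the prime location.
mediocre has a profitable deviation, so the profile is not an equilibrium.

No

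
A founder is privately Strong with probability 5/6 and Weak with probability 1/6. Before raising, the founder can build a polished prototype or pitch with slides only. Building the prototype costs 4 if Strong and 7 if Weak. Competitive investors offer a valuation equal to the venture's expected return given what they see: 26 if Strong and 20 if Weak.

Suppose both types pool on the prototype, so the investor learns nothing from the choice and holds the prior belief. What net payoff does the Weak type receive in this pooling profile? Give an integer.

18

Pooled valuation = 5/6·26 + 1/6·20 = 25.
Weak pays cost 7 for the prototype, so net payoff = 25 − 7 = 18.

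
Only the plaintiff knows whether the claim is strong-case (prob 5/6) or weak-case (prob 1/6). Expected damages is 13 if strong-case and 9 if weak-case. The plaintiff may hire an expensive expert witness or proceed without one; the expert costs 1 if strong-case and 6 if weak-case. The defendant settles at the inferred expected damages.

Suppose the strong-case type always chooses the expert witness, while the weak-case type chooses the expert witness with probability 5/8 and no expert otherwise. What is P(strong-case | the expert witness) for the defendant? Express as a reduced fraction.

P(the expert witness) = (5/6)·1 + (1/6)·(5/8) = 15/16.
By Bayes' rule, P(strong-case | the expert witness) = (5/6) / (15/16) = 8/9.

8/9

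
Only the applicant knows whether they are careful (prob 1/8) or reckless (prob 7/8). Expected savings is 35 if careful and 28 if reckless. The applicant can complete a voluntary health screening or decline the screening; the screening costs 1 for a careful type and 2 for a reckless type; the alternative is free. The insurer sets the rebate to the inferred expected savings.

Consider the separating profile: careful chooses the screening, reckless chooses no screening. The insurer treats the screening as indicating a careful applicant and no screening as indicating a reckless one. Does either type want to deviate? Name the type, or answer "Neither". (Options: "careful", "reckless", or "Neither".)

reckless

The screening pays 35; no screening pays 28.
careful: assigned the screening, nets 35 − 1 = 34; deviating to no screening nets 28.
reckless: assigned no screening, nets 28; deviating to the screening nets 35 − 2 = 33.
The reckless type gains 5 by deviating.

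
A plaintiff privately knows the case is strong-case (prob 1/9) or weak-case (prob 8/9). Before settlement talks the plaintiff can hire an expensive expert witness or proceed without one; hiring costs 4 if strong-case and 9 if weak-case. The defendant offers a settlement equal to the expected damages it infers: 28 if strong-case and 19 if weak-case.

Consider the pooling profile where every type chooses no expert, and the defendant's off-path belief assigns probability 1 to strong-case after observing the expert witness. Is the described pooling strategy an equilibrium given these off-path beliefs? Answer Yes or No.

On path, the defendant holds the prior and pays 1/9·28 + 8/9·19 = 20. Off path (the expert witness), believing strong-case, it pays 28.
strong-case: no expert nets 20; the expert witness nets 28 − 4 = 24. strong-case would deviate.
weak-case: no expert nets 20; the expert witness nets 28 − 9 = 19. weak-case stays.
A type deviates, so pooling fails.

No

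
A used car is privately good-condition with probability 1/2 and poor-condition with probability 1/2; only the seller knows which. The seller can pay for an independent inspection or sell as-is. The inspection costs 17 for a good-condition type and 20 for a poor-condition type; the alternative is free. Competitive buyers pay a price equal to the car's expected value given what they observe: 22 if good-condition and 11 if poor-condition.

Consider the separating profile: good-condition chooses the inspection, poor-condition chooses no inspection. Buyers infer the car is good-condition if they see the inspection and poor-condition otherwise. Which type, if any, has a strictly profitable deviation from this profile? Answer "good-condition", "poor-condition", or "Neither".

The inspection pays 22; no inspection pays 11.
good-condition: assigned the inspection, nets 22 − 17 = 5; deviating to no inspection nets 11.
poor-condition: assigned no inspection, nets 11; deviating to the inspection nets 22 − 20 = 2.
The good-condition type gains 6 by deviating.

good-condition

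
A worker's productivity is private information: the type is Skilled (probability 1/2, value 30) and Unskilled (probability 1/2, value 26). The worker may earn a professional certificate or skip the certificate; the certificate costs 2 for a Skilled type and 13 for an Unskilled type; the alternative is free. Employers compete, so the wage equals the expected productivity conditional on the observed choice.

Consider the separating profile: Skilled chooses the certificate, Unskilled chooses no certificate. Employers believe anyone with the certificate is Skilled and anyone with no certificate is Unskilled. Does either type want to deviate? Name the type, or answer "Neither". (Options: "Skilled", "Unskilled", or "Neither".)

Neither

The certificate pays 30; no certificate pays 26.
Skilled: assigned the certificate, nets 30 − 2 = 28; deviating to no certificate nets 26.
Unskilled: assigned no certificate, nets 26; deviating to the certificate nets 30 − 13 = 17.
Both types strictly prefer their assigned action; no profitable deviation.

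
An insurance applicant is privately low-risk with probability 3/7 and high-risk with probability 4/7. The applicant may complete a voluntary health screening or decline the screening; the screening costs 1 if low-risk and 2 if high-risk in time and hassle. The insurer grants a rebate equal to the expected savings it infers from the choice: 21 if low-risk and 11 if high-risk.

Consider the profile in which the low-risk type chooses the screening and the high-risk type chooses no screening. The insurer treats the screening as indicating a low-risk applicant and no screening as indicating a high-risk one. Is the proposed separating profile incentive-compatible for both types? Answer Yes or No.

No

Under these beliefs, the screening earns rebate 21 and no screening earns rebate 11.
low-risk: the screening nets 21 − 1 = 20; no screening nets 11. low-risk prefers the screening.
high-risk: the screening nets 21 − 2 = 19; no screening nets 11. high-risk would deviate to the screening.
high-risk has a profitable deviation, so the profile is not an equilibrium.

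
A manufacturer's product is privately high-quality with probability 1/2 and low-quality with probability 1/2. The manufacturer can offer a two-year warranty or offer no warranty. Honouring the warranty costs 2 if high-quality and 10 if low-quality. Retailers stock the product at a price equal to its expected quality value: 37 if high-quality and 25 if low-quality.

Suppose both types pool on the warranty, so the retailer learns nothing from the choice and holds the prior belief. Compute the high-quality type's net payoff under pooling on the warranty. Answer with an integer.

29

Pooled price = 1/2·37 + 1/2·25 = 31.
high-quality pays cost 2 for the warranty, so net payoff = 31 − 2 = 29.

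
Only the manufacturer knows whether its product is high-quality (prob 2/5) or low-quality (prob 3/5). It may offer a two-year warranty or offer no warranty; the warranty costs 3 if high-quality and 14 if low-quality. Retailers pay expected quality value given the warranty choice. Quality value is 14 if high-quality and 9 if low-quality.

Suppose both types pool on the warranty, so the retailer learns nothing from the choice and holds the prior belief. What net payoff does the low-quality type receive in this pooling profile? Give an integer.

Pooled price = 2/5·14 + 3/5·9 = 11.
low-quality pays cost 14 for the warranty, so net payoff = 11 − 14 = -3.

-3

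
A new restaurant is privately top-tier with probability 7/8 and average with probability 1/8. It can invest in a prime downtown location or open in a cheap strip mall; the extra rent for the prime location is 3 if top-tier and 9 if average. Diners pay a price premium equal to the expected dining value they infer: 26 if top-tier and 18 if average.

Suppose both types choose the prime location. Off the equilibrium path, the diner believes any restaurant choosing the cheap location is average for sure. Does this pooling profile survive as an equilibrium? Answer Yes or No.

On path, the diner holds the prior and pays 7/8·26 + 1/8·18 = 25. Off path (the cheap location), believing average, it pays 18.
top-tier: the prime location nets 25 − 3 = 22; the cheap location nets 18. top-tier stays.
average: the prime location nets 25 − 9 = 16; the cheap location nets 18. average would deviate.
A type deviates, so pooling fails.

No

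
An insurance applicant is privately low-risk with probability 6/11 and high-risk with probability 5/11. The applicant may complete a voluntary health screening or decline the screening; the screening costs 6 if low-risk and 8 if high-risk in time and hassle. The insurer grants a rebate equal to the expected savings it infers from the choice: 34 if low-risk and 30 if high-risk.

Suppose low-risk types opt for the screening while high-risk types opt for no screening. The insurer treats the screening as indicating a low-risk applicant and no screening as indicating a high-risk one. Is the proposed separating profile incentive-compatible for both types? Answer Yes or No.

Under these beliefs, the screening earns rebate 34 and no screening earns rebate 30.
low-risk: the screening nets 34 − 6 = 28; no screening nets 30. low-risk would deviate to no screening.
high-risk: the screening nets 34 − 8 = 26; no screening nets 30. high-risk prefers no screening.
low-risk has a profitable deviation, so the profile is not an equilibrium.

No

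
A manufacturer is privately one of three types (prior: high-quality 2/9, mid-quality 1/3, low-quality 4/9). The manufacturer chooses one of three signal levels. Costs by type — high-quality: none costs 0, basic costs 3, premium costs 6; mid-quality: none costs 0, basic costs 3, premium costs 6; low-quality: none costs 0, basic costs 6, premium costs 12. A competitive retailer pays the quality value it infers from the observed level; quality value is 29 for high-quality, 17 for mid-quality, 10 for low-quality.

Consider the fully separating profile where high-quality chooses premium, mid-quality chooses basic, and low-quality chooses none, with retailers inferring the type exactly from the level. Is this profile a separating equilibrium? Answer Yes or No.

No

Separating prices: premium → 29, basic → 17, none → 10.
high-quality (assigned premium): none: 10 − 0 = 10; basic: 17 − 3 = 14; premium: 29 − 6 = 23. high-quality stays.
mid-quality (assigned basic): none: 10 − 0 = 10; basic: 17 − 3 = 14; premium: 29 − 6 = 23. mid-quality prefers premium.
low-quality (assigned none): none: 10 − 0 = 10; basic: 17 − 6 = 11; premium: 29 − 12 = 17. low-quality prefers premium.
At least one type deviates; the separating profile fails.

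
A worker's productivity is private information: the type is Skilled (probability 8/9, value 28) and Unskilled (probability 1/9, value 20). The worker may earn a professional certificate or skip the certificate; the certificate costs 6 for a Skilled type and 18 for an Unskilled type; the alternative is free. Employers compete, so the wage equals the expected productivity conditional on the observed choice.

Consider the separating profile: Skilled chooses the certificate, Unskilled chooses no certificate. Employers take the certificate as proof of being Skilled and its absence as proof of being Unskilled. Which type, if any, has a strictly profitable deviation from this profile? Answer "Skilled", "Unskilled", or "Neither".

The certificate pays 28; no certificate pays 20.
Skilled: assigned the certificate, nets 28 − 6 = 22; deviating to no certificate nets 20.
Unskilled: assigned no certificate, nets 20; deviating to the certificate nets 28 − 18 = 10.
Both types strictly prefer their assigned action; no profitable deviation.

Neither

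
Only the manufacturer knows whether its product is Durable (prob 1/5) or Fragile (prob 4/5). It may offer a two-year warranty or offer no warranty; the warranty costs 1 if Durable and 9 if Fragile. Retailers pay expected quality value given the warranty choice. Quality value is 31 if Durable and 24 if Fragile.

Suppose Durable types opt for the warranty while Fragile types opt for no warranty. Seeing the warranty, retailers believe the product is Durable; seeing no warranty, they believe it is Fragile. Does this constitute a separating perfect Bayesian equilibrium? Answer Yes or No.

Yes

Under these beliefs, the warranty earns price 31 and no warranty earns price 24.
Durable: the warranty nets 31 − 1 = 30; no warranty nets 24. Durable prefers the warranty.
Fragile: the warranty nets 31 − 9 = 22; no warranty nets 24. Fragile prefers no warranty.
Neither type deviates, so the separating profile is an equilibrium.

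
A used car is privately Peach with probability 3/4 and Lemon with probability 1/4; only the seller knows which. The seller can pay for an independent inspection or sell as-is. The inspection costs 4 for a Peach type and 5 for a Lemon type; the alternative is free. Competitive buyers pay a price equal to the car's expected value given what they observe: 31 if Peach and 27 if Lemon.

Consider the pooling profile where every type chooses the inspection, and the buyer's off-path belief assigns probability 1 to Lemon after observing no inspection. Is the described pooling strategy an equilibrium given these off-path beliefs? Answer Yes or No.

No

On path, the buyer holds the prior and pays 3/4·31 + 1/4·27 = 30. Off path (no inspection), believing Lemon, it pays 27.
Peach: the inspection nets 30 − 4 = 26; no inspection nets 27. Peach would deviate.
Lemon: the inspection nets 30 − 5 = 25; no inspection nets 27. Lemon would deviate.
A type deviates, so pooling fails.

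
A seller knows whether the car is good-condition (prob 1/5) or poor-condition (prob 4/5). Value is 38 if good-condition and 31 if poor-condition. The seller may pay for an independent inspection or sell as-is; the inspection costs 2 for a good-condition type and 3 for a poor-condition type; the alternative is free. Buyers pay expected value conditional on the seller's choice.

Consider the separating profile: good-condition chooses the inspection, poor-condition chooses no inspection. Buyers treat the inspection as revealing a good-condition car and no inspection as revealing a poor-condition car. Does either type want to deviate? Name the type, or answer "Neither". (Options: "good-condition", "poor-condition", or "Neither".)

The inspection pays 38; no inspection pays 31.
good-condition: assigned the inspection, nets 38 − 2 = 36; deviating to no inspection nets 31.
poor-condition: assigned no inspection, nets 31; deviating to the inspection nets 38 − 3 = 35.
The poor-condition type gains 4 by deviating.

poor-condition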